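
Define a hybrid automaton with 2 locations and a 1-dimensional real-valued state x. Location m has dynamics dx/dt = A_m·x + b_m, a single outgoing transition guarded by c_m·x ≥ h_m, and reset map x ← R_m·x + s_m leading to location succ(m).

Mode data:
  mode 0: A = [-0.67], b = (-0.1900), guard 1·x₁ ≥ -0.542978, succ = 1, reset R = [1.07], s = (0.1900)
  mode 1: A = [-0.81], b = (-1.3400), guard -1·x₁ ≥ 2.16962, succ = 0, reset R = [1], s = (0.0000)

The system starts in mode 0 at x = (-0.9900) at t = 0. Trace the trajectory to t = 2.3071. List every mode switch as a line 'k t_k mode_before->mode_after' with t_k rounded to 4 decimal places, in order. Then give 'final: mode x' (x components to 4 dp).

Mode 0: guard c·x = -0.5430 hit at Δt = 1.4953 (t = 1.4953), x⁻ = (-0.5430) → reset → x⁺ = (-0.3910), jump to mode 1
Mode 1: flow for 0.8118 to horizon, guard not reached → x = (-0.9998)

1 1.4953 0->1
final: 1 -0.9998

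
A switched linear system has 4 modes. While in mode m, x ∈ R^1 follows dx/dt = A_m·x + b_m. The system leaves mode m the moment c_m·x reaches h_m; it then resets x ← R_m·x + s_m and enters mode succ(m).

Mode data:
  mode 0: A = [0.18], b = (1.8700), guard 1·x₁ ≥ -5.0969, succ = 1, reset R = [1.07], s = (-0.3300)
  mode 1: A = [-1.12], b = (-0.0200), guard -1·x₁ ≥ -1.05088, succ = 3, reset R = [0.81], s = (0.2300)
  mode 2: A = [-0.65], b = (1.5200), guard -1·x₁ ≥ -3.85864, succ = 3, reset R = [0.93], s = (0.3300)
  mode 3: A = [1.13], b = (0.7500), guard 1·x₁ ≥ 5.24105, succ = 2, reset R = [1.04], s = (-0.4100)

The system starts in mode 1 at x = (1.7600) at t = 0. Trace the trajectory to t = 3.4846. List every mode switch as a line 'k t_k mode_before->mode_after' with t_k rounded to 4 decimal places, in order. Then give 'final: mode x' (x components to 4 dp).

1 0.4544 1->3
2 1.5332 3->2
3 2.4182 2->3
4 2.6426 3->2
final: 2 3.9017

Mode 1: guard c·x = -1.0509 hit at Δt = 0.4544 (t = 0.4544), x⁻ = (1.0509) → reset → x⁺ = (1.0812), jump to mode 3
Mode 3: guard c·x = 5.2411 hit at Δt = 1.0788 (t = 1.5332), x⁻ = (5.2411) → reset → x⁺ = (5.0407), jump to mode 2
Mode 2: guard c·x = -3.8586 hit at Δt = 0.8850 (t = 2.4182), x⁻ = (3.8586) → reset → x⁺ = (3.9185), jump to mode 3
Mode 3: guard c·x = 5.2411 hit at Δt = 0.2244 (t = 2.6426), x⁻ = (5.2410) → reset → x⁺ = (5.0407), jump to mode 2
Mode 2: flow for 0.8420 to horizon, guard not reached → x = (3.9017)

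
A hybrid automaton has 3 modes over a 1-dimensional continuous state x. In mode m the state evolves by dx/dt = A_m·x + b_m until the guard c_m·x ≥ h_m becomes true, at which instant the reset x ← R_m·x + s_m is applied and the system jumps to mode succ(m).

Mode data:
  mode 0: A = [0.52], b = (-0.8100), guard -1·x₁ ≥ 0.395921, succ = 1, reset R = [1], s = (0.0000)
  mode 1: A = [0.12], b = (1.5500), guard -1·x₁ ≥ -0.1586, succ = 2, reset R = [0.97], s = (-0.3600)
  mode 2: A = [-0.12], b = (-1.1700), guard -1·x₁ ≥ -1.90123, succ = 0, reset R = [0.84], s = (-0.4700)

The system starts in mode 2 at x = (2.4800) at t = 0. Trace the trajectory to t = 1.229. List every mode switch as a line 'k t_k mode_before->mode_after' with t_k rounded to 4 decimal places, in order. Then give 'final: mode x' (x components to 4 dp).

Mode 2: guard c·x = -1.9012 hit at Δt = 0.4040 (t = 0.4040), x⁻ = (1.9012) → reset → x⁺ = (1.1270), jump to mode 0
Mode 0: flow for 0.8250 to horizon, guard not reached → x = (0.8963)

1 0.4040 2->0
final: 0 0.8963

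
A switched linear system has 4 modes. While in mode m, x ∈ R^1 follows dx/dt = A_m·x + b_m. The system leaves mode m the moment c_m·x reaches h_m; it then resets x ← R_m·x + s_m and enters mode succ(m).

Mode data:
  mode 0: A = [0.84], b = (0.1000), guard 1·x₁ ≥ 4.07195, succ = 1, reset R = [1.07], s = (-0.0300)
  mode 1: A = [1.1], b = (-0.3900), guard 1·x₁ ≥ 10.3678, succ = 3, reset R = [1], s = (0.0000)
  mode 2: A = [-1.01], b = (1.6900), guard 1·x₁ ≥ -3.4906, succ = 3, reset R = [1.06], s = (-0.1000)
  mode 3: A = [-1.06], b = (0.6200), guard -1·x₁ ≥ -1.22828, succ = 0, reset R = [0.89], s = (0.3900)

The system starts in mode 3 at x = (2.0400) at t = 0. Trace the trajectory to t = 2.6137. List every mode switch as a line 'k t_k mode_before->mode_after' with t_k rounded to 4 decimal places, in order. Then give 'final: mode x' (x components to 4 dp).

1 0.7699 3->0
2 1.9146 0->1
final: 1 8.9255

Mode 3: guard c·x = -1.2283 hit at Δt = 0.7699 (t = 0.7699), x⁻ = (1.2283) → reset → x⁺ = (1.4832), jump to mode 0
Mode 0: guard c·x = 4.0720 hit at Δt = 1.1447 (t = 1.9146), x⁻ = (4.0719) → reset → x⁺ = (4.3270), jump to mode 1
Mode 1: flow for 0.6991 to horizon, guard not reached → x = (8.9255)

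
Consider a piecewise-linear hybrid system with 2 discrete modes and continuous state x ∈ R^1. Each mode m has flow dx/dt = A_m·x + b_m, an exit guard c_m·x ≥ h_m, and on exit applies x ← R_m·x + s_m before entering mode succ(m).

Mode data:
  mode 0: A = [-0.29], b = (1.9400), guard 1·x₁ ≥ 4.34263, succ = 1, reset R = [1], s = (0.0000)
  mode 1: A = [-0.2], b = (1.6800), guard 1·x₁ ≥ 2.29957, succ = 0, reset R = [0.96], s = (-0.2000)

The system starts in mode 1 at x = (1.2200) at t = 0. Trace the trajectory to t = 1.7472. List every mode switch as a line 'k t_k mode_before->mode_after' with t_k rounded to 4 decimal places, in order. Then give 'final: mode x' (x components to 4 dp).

1 0.8147 1->0
final: 0 3.1170

Mode 1: guard c·x = 2.2996 hit at Δt = 0.8147 (t = 0.8147), x⁻ = (2.2996) → reset → x⁺ = (2.0076), jump to mode 0
Mode 0: flow for 0.9325 to horizon, guard not reached → x = (3.1170)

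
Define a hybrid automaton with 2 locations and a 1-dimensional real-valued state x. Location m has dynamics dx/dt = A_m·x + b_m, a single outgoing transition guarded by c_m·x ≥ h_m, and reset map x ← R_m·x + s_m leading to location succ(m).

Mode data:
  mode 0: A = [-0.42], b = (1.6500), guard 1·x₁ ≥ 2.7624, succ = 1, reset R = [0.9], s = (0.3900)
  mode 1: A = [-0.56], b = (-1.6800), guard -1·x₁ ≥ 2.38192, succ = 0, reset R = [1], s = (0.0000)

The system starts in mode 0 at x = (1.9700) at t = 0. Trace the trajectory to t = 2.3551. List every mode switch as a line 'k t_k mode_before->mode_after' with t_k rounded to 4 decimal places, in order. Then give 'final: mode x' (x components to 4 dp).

Mode 0: guard c·x = 2.7624 hit at Δt = 1.2345 (t = 1.2345), x⁻ = (2.7624) → reset → x⁺ = (2.8762), jump to mode 1
Mode 1: flow for 1.1206 to horizon, guard not reached → x = (0.1373)

1 1.2345 0->1
final: 1 0.1373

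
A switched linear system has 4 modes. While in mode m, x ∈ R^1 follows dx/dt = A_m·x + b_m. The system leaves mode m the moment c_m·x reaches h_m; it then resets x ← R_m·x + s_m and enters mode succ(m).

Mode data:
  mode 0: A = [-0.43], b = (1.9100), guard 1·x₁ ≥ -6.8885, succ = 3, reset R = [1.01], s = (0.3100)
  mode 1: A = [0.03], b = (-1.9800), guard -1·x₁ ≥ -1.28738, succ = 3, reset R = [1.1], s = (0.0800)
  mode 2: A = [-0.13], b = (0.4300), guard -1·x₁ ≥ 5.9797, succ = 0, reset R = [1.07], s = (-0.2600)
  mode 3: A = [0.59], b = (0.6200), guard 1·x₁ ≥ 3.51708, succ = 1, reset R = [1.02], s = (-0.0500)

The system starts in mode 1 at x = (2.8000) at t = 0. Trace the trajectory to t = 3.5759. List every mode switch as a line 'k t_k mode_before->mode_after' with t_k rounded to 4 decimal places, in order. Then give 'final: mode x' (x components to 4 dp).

1 0.7884 1->3
2 1.7785 3->1
3 2.9581 1->3
final: 3 2.6162

Mode 1: guard c·x = -1.2874 hit at Δt = 0.7884 (t = 0.7884), x⁻ = (1.2874) → reset → x⁺ = (1.4961), jump to mode 3
Mode 3: guard c·x = 3.5171 hit at Δt = 0.9901 (t = 1.7785), x⁻ = (3.5171) → reset → x⁺ = (3.5374), jump to mode 1
Mode 1: guard c·x = -1.2874 hit at Δt = 1.1796 (t = 2.9581), x⁻ = (1.2874) → reset → x⁺ = (1.4961), jump to mode 3
Mode 3: flow for 0.6178 to horizon, guard not reached → x = (2.6162)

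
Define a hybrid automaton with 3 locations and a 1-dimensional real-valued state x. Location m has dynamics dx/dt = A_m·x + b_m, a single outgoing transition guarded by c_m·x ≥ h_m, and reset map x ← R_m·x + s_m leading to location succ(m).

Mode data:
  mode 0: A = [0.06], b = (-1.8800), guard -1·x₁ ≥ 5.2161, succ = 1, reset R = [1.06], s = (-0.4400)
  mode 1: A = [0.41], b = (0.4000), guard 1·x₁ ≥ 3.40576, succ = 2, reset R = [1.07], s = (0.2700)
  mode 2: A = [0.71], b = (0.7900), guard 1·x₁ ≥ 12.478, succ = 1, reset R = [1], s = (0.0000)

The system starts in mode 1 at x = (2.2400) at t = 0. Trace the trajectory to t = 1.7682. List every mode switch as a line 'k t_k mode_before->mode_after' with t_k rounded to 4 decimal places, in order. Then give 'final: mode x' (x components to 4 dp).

1 0.7545 1->2
final: 2 9.2118

Mode 1: guard c·x = 3.4058 hit at Δt = 0.7545 (t = 0.7545), x⁻ = (3.4058) → reset → x⁺ = (3.9142), jump to mode 2
Mode 2: flow for 1.0137 to horizon, guard not reached → x = (9.2118)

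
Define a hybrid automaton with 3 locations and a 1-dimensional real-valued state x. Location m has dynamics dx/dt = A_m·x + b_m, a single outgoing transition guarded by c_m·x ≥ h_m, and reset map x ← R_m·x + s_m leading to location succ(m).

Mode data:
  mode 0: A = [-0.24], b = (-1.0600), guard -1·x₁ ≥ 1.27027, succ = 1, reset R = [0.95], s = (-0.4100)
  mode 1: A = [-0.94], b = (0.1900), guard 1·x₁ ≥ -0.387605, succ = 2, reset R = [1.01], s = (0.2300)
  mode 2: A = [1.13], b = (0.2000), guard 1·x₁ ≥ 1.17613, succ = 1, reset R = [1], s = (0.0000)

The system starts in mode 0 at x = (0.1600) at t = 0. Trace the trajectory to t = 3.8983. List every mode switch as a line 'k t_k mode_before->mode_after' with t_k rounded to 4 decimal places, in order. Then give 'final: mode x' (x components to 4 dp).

1 1.5613 0->1
2 2.7595 1->2
final: 2 -0.1208

Mode 0: guard c·x = 1.2703 hit at Δt = 1.5613 (t = 1.5613), x⁻ = (-1.2703) → reset → x⁺ = (-1.6168), jump to mode 1
Mode 1: guard c·x = -0.3876 hit at Δt = 1.1982 (t = 2.7595), x⁻ = (-0.3876) → reset → x⁺ = (-0.1615), jump to mode 2
Mode 2: flow for 1.1388 to horizon, guard not reached → x = (-0.1208)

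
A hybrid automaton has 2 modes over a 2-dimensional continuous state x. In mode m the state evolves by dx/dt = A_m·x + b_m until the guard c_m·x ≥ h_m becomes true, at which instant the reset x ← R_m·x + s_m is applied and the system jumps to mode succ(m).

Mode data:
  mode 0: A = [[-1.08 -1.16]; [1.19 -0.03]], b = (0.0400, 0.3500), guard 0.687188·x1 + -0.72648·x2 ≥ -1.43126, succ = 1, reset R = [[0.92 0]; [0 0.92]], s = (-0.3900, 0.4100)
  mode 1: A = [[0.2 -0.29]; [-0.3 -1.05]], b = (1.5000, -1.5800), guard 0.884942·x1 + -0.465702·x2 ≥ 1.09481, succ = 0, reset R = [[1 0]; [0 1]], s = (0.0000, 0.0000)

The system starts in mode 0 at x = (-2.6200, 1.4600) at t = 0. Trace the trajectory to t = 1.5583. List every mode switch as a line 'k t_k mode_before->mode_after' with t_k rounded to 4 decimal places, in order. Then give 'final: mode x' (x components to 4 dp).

Mode 0: guard c·x = -1.4313 hit at Δt = 0.5186 (t = 0.5186), x⁻ = (-1.8268, 0.2421) → reset → x⁺ = (-2.0707, 0.6327), jump to mode 1
Mode 1: flow for 1.0397 to horizon, guard not reached → x = (-0.8166, -0.5252)

1 0.5186 0->1
final: 1 -0.8166 -0.5252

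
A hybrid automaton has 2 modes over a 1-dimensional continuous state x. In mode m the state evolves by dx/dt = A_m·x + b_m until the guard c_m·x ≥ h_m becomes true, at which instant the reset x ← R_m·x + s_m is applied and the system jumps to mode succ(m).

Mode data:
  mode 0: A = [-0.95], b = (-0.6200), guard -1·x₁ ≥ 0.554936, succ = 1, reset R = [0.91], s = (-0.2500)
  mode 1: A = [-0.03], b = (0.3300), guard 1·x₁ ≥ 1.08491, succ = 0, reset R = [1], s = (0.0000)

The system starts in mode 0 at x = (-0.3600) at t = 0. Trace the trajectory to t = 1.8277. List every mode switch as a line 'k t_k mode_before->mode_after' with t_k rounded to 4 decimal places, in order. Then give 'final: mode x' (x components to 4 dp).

1 1.1548 0->1
final: 1 -0.5201

Mode 0: guard c·x = 0.5549 hit at Δt = 1.1548 (t = 1.1548), x⁻ = (-0.5549) → reset → x⁺ = (-0.7550), jump to mode 1
Mode 1: flow for 0.6729 to horizon, guard not reached → x = (-0.5201)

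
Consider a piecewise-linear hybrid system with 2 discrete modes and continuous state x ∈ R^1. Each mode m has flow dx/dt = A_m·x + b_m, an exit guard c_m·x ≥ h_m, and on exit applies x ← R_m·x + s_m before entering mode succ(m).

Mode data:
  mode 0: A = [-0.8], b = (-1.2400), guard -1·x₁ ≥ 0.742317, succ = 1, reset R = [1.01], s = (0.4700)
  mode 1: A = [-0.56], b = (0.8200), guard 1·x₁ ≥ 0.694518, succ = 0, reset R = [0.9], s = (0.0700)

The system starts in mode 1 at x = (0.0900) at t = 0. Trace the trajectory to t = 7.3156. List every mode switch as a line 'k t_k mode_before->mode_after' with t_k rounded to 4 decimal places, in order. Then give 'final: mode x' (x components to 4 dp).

1 1.0350 1->0
2 2.3129 0->1
3 3.7734 1->0
4 5.0513 0->1
5 6.5117 1->0
final: 0 -0.3698

Mode 1: guard c·x = 0.6945 hit at Δt = 1.0350 (t = 1.0350), x⁻ = (0.6945) → reset → x⁺ = (0.6951), jump to mode 0
Mode 0: guard c·x = 0.7423 hit at Δt = 1.2779 (t = 2.3129), x⁻ = (-0.7423) → reset → x⁺ = (-0.2797), jump to mode 1
Mode 1: guard c·x = 0.6945 hit at Δt = 1.4605 (t = 3.7734), x⁻ = (0.6945) → reset → x⁺ = (0.6951), jump to mode 0
Mode 0: guard c·x = 0.7423 hit at Δt = 1.2779 (t = 5.0513), x⁻ = (-0.7423) → reset → x⁺ = (-0.2797), jump to mode 1
Mode 1: guard c·x = 0.6945 hit at Δt = 1.4605 (t = 6.5117), x⁻ = (0.6945) → reset → x⁺ = (0.6951), jump to mode 0
Mode 0: flow for 0.8039 to horizon, guard not reached → x = (-0.3698)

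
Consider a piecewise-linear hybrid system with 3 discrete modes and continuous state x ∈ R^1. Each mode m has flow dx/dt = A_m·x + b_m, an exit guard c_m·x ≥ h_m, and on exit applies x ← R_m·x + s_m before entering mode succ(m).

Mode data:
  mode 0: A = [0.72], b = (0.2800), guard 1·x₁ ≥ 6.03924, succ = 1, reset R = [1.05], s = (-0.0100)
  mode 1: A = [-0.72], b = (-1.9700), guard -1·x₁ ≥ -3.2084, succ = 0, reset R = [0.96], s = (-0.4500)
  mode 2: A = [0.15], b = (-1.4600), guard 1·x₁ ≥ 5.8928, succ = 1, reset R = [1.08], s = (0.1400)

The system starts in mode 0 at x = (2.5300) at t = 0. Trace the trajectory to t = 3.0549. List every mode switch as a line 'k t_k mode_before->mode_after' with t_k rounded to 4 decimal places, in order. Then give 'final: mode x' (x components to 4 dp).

1 1.0965 0->1
2 1.6829 1->0
3 2.7326 0->1
final: 1 4.4533

Mode 0: guard c·x = 6.0392 hit at Δt = 1.0965 (t = 1.0965), x⁻ = (6.0392) → reset → x⁺ = (6.3312), jump to mode 1
Mode 1: guard c·x = -3.2084 hit at Δt = 0.5864 (t = 1.6829), x⁻ = (3.2084) → reset → x⁺ = (2.6301), jump to mode 0
Mode 0: guard c·x = 6.0392 hit at Δt = 1.0497 (t = 2.7326), x⁻ = (6.0392) → reset → x⁺ = (6.3312), jump to mode 1
Mode 1: flow for 0.3223 to horizon, guard not reached → x = (4.4533)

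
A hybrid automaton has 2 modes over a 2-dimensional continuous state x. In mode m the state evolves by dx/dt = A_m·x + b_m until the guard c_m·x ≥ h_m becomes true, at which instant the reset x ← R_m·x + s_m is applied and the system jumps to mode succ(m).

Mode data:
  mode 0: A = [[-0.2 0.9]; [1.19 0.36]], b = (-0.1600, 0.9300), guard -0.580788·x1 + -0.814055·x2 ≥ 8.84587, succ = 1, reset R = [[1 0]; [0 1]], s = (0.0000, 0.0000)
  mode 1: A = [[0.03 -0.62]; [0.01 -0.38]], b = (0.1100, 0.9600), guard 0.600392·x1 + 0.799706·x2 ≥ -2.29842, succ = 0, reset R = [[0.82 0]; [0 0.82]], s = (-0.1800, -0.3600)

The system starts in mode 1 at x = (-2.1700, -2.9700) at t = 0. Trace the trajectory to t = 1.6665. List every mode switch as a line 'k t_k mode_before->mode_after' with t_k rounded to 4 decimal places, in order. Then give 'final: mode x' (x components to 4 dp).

Mode 1: guard c·x = -2.2984 hit at Δt = 0.5684 (t = 0.5684), x⁻ = (-1.2829, -1.9109) → reset → x⁺ = (-1.2320, -1.9269), jump to mode 0
Mode 0: flow for 1.0981 to horizon, guard not reached → x = (-4.0653, -5.3502)

1 0.5684 1->0
final: 0 -4.0653 -5.3502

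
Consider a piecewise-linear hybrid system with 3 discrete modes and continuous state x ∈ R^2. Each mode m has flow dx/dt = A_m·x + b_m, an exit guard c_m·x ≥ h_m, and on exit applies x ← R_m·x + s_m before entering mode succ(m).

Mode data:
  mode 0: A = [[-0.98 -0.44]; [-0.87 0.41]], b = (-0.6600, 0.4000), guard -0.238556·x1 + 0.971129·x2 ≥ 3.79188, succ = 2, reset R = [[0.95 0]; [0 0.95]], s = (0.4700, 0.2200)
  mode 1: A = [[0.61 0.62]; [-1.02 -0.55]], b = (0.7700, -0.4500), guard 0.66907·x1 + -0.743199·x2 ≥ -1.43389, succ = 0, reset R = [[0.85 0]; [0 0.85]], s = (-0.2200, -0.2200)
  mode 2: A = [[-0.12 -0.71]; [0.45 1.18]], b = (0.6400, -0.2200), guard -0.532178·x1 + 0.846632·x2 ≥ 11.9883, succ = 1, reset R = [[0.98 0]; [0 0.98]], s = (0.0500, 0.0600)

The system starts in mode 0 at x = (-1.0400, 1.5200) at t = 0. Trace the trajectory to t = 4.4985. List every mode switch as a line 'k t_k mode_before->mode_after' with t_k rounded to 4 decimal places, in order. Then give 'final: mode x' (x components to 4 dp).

1 0.8179 0->2
2 1.9601 2->1
3 3.5057 1->0
4 3.9438 0->2
final: 2 -0.7960 7.8536

Mode 0: guard c·x = 3.7919 hit at Δt = 0.8179 (t = 0.8179), x⁻ = (-1.4772, 3.5417) → reset → x⁺ = (-0.9334, 3.5846), jump to mode 2
Mode 2: guard c·x = 11.9883 hit at Δt = 1.1422 (t = 1.9601), x⁻ = (-5.2021, 10.8900) → reset → x⁺ = (-5.0480, 10.7322), jump to mode 1
Mode 1: guard c·x = -1.4339 hit at Δt = 1.5456 (t = 3.5057), x⁻ = (3.0930, 4.7138) → reset → x⁺ = (2.4090, 3.7867), jump to mode 0
Mode 0: guard c·x = 3.7919 hit at Δt = 0.4381 (t = 3.9438), x⁻ = (0.7237, 4.0824) → reset → x⁺ = (1.1575, 4.0983), jump to mode 2
Mode 2: flow for 0.5547 to horizon, guard not reached → x = (-0.7960, 7.8536)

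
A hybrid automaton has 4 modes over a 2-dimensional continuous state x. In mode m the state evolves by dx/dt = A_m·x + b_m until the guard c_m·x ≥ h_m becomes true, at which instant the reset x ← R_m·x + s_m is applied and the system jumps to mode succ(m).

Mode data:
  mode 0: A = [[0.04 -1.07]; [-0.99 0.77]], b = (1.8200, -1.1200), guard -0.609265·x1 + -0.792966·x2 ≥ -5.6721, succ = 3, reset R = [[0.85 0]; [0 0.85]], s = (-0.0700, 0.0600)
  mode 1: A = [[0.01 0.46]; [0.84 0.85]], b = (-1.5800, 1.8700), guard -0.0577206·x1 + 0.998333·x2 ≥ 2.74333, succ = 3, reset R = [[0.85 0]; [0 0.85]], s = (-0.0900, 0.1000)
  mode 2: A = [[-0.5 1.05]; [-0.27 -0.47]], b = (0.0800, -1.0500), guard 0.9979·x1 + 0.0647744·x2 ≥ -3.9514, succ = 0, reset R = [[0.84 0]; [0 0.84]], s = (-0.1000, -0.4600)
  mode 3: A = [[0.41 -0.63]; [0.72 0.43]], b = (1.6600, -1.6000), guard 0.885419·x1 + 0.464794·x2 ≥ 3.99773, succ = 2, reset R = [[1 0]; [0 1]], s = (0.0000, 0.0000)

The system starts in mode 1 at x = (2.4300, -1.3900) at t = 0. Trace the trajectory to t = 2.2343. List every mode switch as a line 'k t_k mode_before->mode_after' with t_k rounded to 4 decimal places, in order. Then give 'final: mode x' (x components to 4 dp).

1 1.1964 1->3
final: 3 1.0683 2.5399

Mode 1: guard c·x = 2.7433 hit at Δt = 1.1964 (t = 1.1964), x⁻ = (0.8272, 2.7957) → reset → x⁺ = (0.6131, 2.4764), jump to mode 3
Mode 3: flow for 1.0379 to horizon, guard not reached → x = (1.0683, 2.5399)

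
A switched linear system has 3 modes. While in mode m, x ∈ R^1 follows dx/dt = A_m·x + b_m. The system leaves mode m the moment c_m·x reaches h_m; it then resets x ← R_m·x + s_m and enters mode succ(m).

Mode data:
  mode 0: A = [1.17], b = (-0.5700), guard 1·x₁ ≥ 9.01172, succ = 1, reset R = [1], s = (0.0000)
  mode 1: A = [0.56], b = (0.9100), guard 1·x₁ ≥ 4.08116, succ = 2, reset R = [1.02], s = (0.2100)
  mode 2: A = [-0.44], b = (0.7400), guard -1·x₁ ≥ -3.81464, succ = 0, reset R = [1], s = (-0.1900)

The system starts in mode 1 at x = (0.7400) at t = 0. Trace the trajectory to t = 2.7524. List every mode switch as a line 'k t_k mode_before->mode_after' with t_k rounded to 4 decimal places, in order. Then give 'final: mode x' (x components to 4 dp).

Mode 1: guard c·x = 4.0812 hit at Δt = 1.5728 (t = 1.5728), x⁻ = (4.0812) → reset → x⁺ = (4.3728), jump to mode 2
Mode 2: guard c·x = -3.8146 hit at Δt = 0.5283 (t = 2.1011), x⁻ = (3.8146) → reset → x⁺ = (3.6246), jump to mode 0
Mode 0: flow for 0.6513 to horizon, guard not reached → x = (7.2095)

1 1.5728 1->2
2 2.1011 2->0
final: 0 7.2095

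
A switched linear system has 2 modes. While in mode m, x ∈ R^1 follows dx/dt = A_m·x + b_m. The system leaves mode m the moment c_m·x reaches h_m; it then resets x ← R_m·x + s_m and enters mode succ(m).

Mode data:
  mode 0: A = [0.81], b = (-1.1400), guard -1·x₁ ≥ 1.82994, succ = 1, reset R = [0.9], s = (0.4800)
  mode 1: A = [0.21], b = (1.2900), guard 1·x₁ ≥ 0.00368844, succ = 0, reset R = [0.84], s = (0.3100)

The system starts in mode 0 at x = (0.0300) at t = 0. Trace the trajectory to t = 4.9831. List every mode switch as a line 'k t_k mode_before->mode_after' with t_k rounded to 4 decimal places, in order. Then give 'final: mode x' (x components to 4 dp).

1 1.0550 0->1
2 2.0611 1->0
3 3.4002 0->1
4 4.4063 1->0
final: 0 -0.3387

Mode 0: guard c·x = 1.8299 hit at Δt = 1.0550 (t = 1.0550), x⁻ = (-1.8299) → reset → x⁺ = (-1.1669), jump to mode 1
Mode 1: guard c·x = 0.0037 hit at Δt = 1.0061 (t = 2.0611), x⁻ = (0.0037) → reset → x⁺ = (0.3131), jump to mode 0
Mode 0: guard c·x = 1.8299 hit at Δt = 1.3391 (t = 3.4002), x⁻ = (-1.8299) → reset → x⁺ = (-1.1669), jump to mode 1
Mode 1: guard c·x = 0.0037 hit at Δt = 1.0061 (t = 4.4063), x⁻ = (0.0037) → reset → x⁺ = (0.3131), jump to mode 0
Mode 0: flow for 0.5768 to horizon, guard not reached → x = (-0.3387)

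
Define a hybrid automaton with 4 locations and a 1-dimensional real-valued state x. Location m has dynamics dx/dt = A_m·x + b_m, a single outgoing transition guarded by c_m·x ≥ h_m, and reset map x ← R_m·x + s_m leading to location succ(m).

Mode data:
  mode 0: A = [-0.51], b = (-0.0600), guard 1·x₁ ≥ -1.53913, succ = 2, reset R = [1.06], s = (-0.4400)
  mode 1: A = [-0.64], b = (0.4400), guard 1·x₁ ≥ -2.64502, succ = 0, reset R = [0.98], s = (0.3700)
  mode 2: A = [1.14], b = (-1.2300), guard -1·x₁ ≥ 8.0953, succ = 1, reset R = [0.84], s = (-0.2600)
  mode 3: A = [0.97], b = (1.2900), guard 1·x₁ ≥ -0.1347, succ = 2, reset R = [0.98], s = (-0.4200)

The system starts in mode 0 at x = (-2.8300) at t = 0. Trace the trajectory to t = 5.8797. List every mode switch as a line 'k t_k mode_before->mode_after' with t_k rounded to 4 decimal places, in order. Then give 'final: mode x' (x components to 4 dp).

Mode 0: guard c·x = -1.5391 hit at Δt = 1.2669 (t = 1.2669), x⁻ = (-1.5391) → reset → x⁺ = (-2.0715), jump to mode 2
Mode 2: guard c·x = 8.0953 hit at Δt = 0.9376 (t = 2.2045), x⁻ = (-8.0953) → reset → x⁺ = (-7.0601), jump to mode 1
Mode 1: guard c·x = -2.6450 hit at Δt = 1.3182 (t = 3.5227), x⁻ = (-2.6450) → reset → x⁺ = (-2.2221), jump to mode 0
Mode 0: guard c·x = -1.5391 hit at Δt = 0.7693 (t = 4.2920), x⁻ = (-1.5391) → reset → x⁺ = (-2.0715), jump to mode 2
Mode 2: guard c·x = 8.0953 hit at Δt = 0.9376 (t = 5.2296), x⁻ = (-8.0953) → reset → x⁺ = (-7.0601), jump to mode 1
Mode 1: flow for 0.6501 to horizon, guard not reached → x = (-4.4232)

1 1.2669 0->2
2 2.2045 2->1
3 3.5227 1->0
4 4.2920 0->2
5 5.2296 2->1
final: 1 -4.4232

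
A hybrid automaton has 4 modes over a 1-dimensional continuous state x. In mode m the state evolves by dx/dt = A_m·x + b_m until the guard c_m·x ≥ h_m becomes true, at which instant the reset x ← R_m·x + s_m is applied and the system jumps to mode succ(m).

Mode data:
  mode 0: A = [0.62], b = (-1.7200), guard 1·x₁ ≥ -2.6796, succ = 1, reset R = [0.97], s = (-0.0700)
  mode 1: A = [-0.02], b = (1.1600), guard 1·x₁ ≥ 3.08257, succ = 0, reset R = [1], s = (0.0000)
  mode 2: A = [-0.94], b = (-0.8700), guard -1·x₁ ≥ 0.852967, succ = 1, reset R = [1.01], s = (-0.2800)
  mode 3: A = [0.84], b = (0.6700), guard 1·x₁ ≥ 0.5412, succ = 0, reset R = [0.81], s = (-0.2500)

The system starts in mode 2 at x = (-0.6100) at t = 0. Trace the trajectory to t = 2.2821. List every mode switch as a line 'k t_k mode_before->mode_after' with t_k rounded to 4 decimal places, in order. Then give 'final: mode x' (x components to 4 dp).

Mode 2: guard c·x = 0.8530 hit at Δt = 1.5636 (t = 1.5636), x⁻ = (-0.8530) → reset → x⁺ = (-1.1415), jump to mode 1
Mode 1: flow for 0.7185 to horizon, guard not reached → x = (-0.2977)

1 1.5636 2->1
final: 1 -0.2977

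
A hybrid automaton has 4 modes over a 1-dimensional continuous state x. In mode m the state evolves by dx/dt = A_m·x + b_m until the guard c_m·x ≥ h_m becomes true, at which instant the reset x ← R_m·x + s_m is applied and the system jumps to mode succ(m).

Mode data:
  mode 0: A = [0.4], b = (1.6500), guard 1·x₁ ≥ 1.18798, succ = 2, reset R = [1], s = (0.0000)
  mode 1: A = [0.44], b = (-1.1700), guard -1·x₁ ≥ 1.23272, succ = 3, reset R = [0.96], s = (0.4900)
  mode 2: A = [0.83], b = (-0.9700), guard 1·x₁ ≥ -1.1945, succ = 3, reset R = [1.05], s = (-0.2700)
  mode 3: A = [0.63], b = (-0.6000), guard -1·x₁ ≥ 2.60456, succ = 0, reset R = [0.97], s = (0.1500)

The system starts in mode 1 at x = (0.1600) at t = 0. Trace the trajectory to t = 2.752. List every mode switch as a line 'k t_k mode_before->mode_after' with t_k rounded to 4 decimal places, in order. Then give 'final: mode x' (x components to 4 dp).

Mode 1: guard c·x = 1.2327 hit at Δt = 1.0067 (t = 1.0067), x⁻ = (-1.2327) → reset → x⁺ = (-0.6934), jump to mode 3
Mode 3: guard c·x = 2.6046 hit at Δt = 1.2233 (t = 2.2300), x⁻ = (-2.6046) → reset → x⁺ = (-2.3764), jump to mode 0
Mode 0: flow for 0.5220 to horizon, guard not reached → x = (-1.9704)

1 1.0067 1->3
2 2.2300 3->0
final: 0 -1.9704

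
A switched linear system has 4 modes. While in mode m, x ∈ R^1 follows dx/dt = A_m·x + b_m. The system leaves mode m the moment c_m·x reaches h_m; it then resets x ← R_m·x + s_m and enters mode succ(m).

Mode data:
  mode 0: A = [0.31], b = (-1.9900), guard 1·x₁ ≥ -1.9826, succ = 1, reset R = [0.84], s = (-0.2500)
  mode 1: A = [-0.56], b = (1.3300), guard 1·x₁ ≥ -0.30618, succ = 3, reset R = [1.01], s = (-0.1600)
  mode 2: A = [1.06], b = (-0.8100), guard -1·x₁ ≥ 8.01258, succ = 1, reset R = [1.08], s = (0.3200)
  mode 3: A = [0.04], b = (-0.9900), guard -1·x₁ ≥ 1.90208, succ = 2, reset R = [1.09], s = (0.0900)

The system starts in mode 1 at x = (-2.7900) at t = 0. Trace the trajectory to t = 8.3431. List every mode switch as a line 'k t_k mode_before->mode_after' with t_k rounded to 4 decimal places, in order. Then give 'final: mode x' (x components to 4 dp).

Mode 1: guard c·x = -0.3062 hit at Δt = 1.1708 (t = 1.1708), x⁻ = (-0.3062) → reset → x⁺ = (-0.4692), jump to mode 3
Mode 3: guard c·x = 1.9021 hit at Δt = 1.3815 (t = 2.5523), x⁻ = (-1.9021) → reset → x⁺ = (-1.9833), jump to mode 2
Mode 2: guard c·x = 8.0126 hit at Δt = 1.0957 (t = 3.6480), x⁻ = (-8.0126) → reset → x⁺ = (-8.3336), jump to mode 1
Mode 1: guard c·x = -0.3062 hit at Δt = 2.4728 (t = 6.1208), x⁻ = (-0.3062) → reset → x⁺ = (-0.4692), jump to mode 3
Mode 3: guard c·x = 1.9021 hit at Δt = 1.3815 (t = 7.5023), x⁻ = (-1.9021) → reset → x⁺ = (-1.9833), jump to mode 2
Mode 2: flow for 0.8408 to horizon, guard not reached → x = (-5.9343)

1 1.1708 1->3
2 2.5523 3->2
3 3.6480 2->1
4 6.1208 1->3
5 7.5023 3->2
final: 2 -5.9343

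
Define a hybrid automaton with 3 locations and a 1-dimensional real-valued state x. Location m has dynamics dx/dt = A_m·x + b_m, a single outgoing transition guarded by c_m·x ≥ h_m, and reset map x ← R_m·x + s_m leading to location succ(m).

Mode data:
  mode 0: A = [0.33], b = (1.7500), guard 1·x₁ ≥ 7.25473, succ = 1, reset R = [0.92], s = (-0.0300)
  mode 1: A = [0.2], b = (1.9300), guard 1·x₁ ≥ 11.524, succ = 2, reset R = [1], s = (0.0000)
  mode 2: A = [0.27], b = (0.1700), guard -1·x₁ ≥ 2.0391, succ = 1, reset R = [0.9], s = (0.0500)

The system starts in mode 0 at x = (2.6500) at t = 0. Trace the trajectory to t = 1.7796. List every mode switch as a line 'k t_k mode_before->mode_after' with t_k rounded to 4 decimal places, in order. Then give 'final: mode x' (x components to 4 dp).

1 1.3842 0->1
final: 1 7.9852

Mode 0: guard c·x = 7.2547 hit at Δt = 1.3842 (t = 1.3842), x⁻ = (7.2547) → reset → x⁺ = (6.6444), jump to mode 1
Mode 1: flow for 0.3954 to horizon, guard not reached → x = (7.9852)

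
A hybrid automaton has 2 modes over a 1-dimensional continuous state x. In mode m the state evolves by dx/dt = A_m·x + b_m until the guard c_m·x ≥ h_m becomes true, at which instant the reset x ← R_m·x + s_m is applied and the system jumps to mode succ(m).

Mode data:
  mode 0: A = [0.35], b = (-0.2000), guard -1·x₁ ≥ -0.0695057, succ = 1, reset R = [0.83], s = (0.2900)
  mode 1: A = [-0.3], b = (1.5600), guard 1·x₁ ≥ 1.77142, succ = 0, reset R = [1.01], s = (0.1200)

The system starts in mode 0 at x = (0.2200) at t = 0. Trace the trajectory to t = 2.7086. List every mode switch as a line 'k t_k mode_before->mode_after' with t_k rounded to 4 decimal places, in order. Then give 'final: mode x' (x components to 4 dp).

Mode 0: guard c·x = -0.0695 hit at Δt = 1.0184 (t = 1.0184), x⁻ = (0.0695) → reset → x⁺ = (0.3477), jump to mode 1
Mode 1: guard c·x = 1.7714 hit at Δt = 1.1577 (t = 2.1761), x⁻ = (1.7714) → reset → x⁺ = (1.9091), jump to mode 0
Mode 0: flow for 0.5325 to horizon, guard not reached → x = (2.1832)

1 1.0184 0->1
2 2.1761 1->0
final: 0 2.1832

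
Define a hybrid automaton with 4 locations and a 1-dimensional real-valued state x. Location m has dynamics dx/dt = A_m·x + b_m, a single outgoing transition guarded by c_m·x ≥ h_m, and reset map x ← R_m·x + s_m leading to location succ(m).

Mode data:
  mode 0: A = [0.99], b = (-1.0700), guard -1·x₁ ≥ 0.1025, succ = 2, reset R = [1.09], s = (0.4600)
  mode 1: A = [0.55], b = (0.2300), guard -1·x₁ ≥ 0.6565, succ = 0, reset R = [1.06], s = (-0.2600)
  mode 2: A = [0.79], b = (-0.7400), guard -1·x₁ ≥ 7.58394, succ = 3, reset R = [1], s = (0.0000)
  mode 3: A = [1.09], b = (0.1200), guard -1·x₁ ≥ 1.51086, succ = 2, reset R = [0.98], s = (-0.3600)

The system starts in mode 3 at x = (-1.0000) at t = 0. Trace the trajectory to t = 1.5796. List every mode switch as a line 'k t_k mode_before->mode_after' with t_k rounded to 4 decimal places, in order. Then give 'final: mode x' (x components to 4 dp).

1 0.4162 3->2
final: 2 -6.0261

Mode 3: guard c·x = 1.5109 hit at Δt = 0.4162 (t = 0.4162), x⁻ = (-1.5109) → reset → x⁺ = (-1.8406), jump to mode 2
Mode 2: flow for 1.1634 to horizon, guard not reached → x = (-6.0261)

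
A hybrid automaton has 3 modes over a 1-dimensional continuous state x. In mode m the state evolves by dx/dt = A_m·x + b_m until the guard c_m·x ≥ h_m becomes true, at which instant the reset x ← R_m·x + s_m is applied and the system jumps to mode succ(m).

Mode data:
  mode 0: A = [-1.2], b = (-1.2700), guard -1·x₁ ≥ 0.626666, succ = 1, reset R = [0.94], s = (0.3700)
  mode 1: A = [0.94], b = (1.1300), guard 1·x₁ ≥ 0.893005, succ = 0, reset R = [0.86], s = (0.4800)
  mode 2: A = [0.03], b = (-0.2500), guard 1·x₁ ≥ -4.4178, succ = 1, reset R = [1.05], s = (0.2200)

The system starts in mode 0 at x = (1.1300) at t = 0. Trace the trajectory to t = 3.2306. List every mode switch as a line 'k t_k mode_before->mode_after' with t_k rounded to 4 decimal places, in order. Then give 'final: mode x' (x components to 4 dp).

1 1.3527 0->1
2 2.1577 1->0
final: 0 -0.4219

Mode 0: guard c·x = 0.6267 hit at Δt = 1.3527 (t = 1.3527), x⁻ = (-0.6267) → reset → x⁺ = (-0.2191), jump to mode 1
Mode 1: guard c·x = 0.8930 hit at Δt = 0.8050 (t = 2.1577), x⁻ = (0.8930) → reset → x⁺ = (1.2480), jump to mode 0
Mode 0: flow for 1.0729 to horizon, guard not reached → x = (-0.4219)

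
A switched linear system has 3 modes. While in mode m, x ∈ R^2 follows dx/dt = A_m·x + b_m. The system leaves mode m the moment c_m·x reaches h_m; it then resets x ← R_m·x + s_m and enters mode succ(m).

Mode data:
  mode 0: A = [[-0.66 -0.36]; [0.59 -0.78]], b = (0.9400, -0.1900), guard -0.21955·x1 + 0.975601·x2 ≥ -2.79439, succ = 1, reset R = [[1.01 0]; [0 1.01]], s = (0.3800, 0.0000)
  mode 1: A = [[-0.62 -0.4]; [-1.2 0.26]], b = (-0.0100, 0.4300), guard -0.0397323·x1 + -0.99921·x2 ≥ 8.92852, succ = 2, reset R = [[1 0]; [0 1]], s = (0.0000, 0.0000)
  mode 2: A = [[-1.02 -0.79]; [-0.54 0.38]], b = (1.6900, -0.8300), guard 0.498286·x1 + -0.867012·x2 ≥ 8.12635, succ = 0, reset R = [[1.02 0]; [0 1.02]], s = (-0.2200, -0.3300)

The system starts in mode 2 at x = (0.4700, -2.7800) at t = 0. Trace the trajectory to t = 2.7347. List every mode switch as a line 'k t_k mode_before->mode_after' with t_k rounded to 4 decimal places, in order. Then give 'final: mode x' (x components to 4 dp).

1 1.1411 2->0
2 2.1328 0->1
final: 1 3.6007 -5.0878

Mode 2: guard c·x = 8.1264 hit at Δt = 1.1411 (t = 1.1411), x⁻ = (3.9609, -7.0964) → reset → x⁺ = (3.8201, -7.5684), jump to mode 0
Mode 0: guard c·x = -2.7944 hit at Δt = 0.9917 (t = 2.1328), x⁻ = (3.7533, -2.0196) → reset → x⁺ = (4.1708, -2.0398), jump to mode 1
Mode 1: flow for 0.6019 to horizon, guard not reached → x = (3.6007, -5.0878)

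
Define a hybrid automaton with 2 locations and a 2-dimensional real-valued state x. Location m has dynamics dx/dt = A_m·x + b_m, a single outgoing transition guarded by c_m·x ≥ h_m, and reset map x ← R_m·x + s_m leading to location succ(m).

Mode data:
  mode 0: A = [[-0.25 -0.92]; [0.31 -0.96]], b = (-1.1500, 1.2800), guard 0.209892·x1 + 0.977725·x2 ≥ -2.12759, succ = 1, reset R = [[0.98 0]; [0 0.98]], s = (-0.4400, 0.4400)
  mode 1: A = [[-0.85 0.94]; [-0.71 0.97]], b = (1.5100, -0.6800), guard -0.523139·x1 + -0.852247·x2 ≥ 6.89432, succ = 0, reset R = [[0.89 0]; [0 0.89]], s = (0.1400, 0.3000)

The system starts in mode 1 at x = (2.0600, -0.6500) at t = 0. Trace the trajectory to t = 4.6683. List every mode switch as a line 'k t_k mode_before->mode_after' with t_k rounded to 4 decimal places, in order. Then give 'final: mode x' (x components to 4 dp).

1 1.4425 1->0
2 2.1730 0->1
3 3.3606 1->0
4 4.1024 0->1
final: 1 -0.5017 -3.4252

Mode 1: guard c·x = 6.8943 hit at Δt = 1.4425 (t = 1.4425), x⁻ = (-1.3746, -7.2458) → reset → x⁺ = (-1.0834, -6.1487), jump to mode 0
Mode 0: guard c·x = -2.1276 hit at Δt = 0.7305 (t = 2.1730), x⁻ = (0.7884, -2.3453) → reset → x⁺ = (0.3326, -1.8584), jump to mode 1
Mode 1: guard c·x = 6.8943 hit at Δt = 1.1876 (t = 3.3606), x⁻ = (-1.9019, -6.9221) → reset → x⁺ = (-1.5527, -5.8607), jump to mode 0
Mode 0: guard c·x = -2.1276 hit at Δt = 0.7418 (t = 4.1024), x⁻ = (0.3093, -2.2425) → reset → x⁺ = (-0.1369, -1.7576), jump to mode 1
Mode 1: flow for 0.5659 to horizon, guard not reached → x = (-0.5017, -3.4252)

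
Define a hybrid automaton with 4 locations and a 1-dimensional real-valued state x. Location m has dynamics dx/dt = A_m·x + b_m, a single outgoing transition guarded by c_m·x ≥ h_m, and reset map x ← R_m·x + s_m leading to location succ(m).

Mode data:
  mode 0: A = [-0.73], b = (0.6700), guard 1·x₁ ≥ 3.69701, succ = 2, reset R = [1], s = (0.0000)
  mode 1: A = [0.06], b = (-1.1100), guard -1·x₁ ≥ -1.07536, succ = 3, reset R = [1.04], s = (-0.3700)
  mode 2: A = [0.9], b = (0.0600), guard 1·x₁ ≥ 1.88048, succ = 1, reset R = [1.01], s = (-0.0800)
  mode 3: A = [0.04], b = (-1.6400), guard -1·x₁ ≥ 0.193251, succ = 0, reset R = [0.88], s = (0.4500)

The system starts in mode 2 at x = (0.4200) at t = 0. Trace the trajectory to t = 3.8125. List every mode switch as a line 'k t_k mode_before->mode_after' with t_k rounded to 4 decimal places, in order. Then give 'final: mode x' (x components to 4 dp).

Mode 2: guard c·x = 1.8805 hit at Δt = 1.5406 (t = 1.5406), x⁻ = (1.8805) → reset → x⁺ = (1.8193), jump to mode 1
Mode 1: guard c·x = -1.0754 hit at Δt = 0.7272 (t = 2.2678), x⁻ = (1.0754) → reset → x⁺ = (0.7484), jump to mode 3
Mode 3: guard c·x = 0.1933 hit at Δt = 0.5781 (t = 2.8459), x⁻ = (-0.1933) → reset → x⁺ = (0.2799), jump to mode 0
Mode 0: flow for 0.9666 to horizon, guard not reached → x = (0.6028)

1 1.5406 2->1
2 2.2678 1->3
3 2.8459 3->0
final: 0 0.6028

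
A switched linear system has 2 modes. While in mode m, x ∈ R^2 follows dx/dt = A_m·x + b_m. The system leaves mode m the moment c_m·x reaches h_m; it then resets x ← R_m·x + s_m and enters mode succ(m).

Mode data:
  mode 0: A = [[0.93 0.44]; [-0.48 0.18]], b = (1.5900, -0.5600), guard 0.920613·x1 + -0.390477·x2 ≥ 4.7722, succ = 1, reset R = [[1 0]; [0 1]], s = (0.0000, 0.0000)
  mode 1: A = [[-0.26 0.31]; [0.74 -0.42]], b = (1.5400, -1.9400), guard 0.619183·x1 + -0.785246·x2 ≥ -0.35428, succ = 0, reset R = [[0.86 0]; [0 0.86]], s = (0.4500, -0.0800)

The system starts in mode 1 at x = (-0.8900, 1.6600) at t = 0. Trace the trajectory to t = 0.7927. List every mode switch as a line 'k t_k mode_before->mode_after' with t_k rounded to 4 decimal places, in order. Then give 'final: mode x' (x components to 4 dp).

1 0.4521 1->0
final: 0 1.2817 -0.0130

Mode 1: guard c·x = -0.3543 hit at Δt = 0.4521 (t = 0.4521), x⁻ = (-0.0023, 0.4493) → reset → x⁺ = (0.4480, 0.3064), jump to mode 0
Mode 0: flow for 0.3406 to horizon, guard not reached → x = (1.2817, -0.0130)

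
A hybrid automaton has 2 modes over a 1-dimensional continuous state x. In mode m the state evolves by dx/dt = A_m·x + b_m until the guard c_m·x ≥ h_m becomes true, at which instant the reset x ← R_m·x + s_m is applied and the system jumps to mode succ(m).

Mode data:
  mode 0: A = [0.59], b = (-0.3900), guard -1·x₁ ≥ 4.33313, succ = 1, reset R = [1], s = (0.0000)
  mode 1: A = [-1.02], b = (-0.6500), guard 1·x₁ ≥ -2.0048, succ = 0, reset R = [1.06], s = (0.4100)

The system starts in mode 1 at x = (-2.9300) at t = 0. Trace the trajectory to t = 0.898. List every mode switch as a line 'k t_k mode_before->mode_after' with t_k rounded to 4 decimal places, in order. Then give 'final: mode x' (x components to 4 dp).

Mode 1: guard c·x = -2.0048 hit at Δt = 0.5066 (t = 0.5066), x⁻ = (-2.0048) → reset → x⁺ = (-1.7151), jump to mode 0
Mode 0: flow for 0.3914 to horizon, guard not reached → x = (-2.3323)

1 0.5066 1->0
final: 0 -2.3323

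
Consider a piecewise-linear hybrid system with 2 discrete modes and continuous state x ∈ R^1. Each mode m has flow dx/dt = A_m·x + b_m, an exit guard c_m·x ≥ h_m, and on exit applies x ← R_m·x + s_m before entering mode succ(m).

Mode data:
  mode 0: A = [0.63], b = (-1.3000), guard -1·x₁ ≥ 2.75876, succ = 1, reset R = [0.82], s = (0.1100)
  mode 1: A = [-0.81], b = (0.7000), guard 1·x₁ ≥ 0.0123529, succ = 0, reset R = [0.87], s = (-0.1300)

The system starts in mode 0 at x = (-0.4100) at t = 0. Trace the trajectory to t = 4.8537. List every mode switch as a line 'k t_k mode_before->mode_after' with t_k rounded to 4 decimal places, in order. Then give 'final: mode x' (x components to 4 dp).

Mode 0: guard c·x = 2.7588 hit at Δt = 1.0597 (t = 1.0597), x⁻ = (-2.7588) → reset → x⁺ = (-2.1522), jump to mode 1
Mode 1: guard c·x = 0.0124 hit at Δt = 1.5610 (t = 2.6207), x⁻ = (0.0124) → reset → x⁺ = (-0.1193), jump to mode 0
Mode 0: guard c·x = 2.7588 hit at Δt = 1.2582 (t = 3.8789), x⁻ = (-2.7588) → reset → x⁺ = (-2.1522), jump to mode 1
Mode 1: flow for 0.9748 to horizon, guard not reached → x = (-0.5053)

1 1.0597 0->1
2 2.6207 1->0
3 3.8789 0->1
final: 1 -0.5053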